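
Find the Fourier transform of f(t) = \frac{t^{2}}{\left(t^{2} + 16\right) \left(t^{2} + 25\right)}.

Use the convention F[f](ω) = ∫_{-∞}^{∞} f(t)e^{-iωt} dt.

F(ω) = \frac{\pi \left(5 - 4 e^{\left|{\omega}\right|}\right) e^{- 5 \left|{\omega}\right|}}{9}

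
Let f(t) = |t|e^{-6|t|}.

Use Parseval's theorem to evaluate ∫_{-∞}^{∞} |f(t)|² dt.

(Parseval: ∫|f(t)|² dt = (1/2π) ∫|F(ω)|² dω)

∫|f(t)|² dt = \frac{1}{432}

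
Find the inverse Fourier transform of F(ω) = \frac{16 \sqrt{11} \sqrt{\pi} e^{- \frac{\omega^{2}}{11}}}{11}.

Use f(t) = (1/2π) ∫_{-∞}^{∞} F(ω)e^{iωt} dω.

f(t) = 8 e^{- \frac{11 t^{2}}{4}}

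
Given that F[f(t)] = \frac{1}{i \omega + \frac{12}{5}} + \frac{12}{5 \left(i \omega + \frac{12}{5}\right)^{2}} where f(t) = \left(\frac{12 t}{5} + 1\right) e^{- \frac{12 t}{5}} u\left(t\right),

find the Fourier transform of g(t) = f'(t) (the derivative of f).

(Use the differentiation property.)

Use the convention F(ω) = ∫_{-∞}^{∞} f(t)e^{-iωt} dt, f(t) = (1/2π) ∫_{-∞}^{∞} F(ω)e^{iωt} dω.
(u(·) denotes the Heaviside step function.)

F[g](ω) = \frac{5 \omega \left(5 \omega - 24 i\right)}{25 \omega^{2} - 120 i \omega - 144}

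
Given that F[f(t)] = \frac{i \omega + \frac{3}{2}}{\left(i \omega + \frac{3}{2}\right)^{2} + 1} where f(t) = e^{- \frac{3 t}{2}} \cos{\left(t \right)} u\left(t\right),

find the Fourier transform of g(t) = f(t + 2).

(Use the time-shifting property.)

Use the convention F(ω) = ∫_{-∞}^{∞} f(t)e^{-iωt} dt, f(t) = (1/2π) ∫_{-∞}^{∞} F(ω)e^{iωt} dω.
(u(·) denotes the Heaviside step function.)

F[g](ω) = \frac{\left(4 i \omega + 6\right) e^{2 i \omega}}{\left(2 i \omega + 3\right)^{2} + 4}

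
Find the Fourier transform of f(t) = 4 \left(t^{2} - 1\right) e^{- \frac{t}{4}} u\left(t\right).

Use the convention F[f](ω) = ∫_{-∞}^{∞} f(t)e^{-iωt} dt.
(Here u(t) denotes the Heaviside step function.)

F(ω) = \frac{16 \left(128 i \omega - \left(4 i \omega + 1\right)^{3} + 32\right)}{\left(4 i \omega + 1\right)^{4}}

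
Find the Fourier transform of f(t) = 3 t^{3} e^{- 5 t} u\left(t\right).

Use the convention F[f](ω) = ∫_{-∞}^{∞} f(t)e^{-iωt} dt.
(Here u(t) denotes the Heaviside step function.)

F(ω) = \frac{18}{\left(i \omega + 5\right)^{4}}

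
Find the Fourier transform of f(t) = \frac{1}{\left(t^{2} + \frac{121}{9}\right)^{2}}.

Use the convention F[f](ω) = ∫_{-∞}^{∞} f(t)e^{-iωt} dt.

F(ω) = \frac{9 \pi \left(11 \left|{\omega}\right| + 3\right) e^{- \frac{11 \left|{\omega}\right|}{3}}}{2662}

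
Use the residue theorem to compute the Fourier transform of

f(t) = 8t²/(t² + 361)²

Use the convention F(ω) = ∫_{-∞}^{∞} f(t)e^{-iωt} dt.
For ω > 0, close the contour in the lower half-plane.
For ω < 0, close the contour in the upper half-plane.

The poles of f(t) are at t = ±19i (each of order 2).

Let g(z) = f(z)e^{-iωz}; for large |z| the factor e^{-iωz} decays in the lower half-plane when ω > 0 and in the upper half-plane when ω < 0.

Case ω > 0 (lower half-plane, clockwise contour ⇒ F(ω) = -2πi·ΣRes):
  Res_{z = - 19 i} g(z) = i \left(\frac{2}{19} - 2 \omega\right) e^{- 19 \omega} (pole of order 2)
  F(ω) = -2πi·ΣRes = \frac{4 \pi \left(1 - 19 \omega\right) e^{- 19 \omega}}{19}

Case ω < 0 (upper half-plane, counterclockwise contour ⇒ F(ω) = +2πi·ΣRes):
  Res_{z = 19 i} g(z) = i \left(- 2 \omega - \frac{2}{19}\right) e^{19 \omega} (pole of order 2)
  F(ω) = 2πi·ΣRes = \frac{4 \pi \left(19 \omega + 1\right) e^{19 \omega}}{19}

Both cases combine into a single formula in |ω|:

F(ω) = \frac{4 \pi \left(1 - 19 \left|{\omega}\right|\right) e^{- 19 \left|{\omega}\right|}}{19}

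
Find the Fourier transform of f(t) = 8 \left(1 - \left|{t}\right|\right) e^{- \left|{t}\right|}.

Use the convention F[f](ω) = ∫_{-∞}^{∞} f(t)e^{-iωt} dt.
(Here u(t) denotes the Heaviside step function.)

F(ω) = \frac{32 \omega^{2}}{\left(\omega^{2} + 1\right)^{2}}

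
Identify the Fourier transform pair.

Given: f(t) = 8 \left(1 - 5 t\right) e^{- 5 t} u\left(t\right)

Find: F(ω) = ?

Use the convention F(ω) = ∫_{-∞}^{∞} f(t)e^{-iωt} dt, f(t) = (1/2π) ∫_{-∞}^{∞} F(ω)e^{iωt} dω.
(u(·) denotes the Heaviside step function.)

F(ω) = \frac{8 i \omega}{- \omega^{2} + 10 i \omega + 25}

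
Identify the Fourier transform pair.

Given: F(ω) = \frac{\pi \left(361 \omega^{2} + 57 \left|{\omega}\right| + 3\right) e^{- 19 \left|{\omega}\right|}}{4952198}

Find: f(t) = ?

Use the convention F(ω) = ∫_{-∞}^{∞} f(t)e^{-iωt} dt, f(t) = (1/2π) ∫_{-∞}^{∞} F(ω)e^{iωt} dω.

f(t) = \frac{4}{\left(t^{2} + 361\right)^{3}}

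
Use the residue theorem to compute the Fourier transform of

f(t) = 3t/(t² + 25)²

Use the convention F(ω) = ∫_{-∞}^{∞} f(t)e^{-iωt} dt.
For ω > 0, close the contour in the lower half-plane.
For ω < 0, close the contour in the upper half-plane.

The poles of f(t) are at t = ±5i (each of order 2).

Let g(z) = f(z)e^{-iωz}; for large |z| the factor e^{-iωz} decays in the lower half-plane when ω > 0 and in the upper half-plane when ω < 0.

Case ω > 0 (lower half-plane, clockwise contour ⇒ F(ω) = -2πi·ΣRes):
  Res_{z = - 5 i} g(z) = \frac{3 \omega e^{- 5 \omega}}{20} (pole of order 2)
  F(ω) = -2πi·ΣRes = - \frac{3 i \pi \omega e^{- 5 \omega}}{10}

Case ω < 0 (upper half-plane, counterclockwise contour ⇒ F(ω) = +2πi·ΣRes):
  Res_{z = 5 i} g(z) = - \frac{3 \omega e^{5 \omega}}{20} (pole of order 2)
  F(ω) = 2πi·ΣRes = - \frac{3 i \pi \omega e^{5 \omega}}{10}

Both cases combine into a single formula in |ω|:

F(ω) = - \frac{3 i \pi \omega e^{- 5 \left|{\omega}\right|}}{10}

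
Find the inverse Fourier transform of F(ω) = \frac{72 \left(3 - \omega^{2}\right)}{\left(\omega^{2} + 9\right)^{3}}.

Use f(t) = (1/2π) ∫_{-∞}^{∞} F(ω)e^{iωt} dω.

f(t) = 2 t^{2} e^{- 3 \left|{t}\right|}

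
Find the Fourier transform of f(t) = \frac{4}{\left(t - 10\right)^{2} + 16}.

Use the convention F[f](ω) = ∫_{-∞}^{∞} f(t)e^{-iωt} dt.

F(ω) = \pi e^{- 10 i \omega - 4 \left|{\omega}\right|}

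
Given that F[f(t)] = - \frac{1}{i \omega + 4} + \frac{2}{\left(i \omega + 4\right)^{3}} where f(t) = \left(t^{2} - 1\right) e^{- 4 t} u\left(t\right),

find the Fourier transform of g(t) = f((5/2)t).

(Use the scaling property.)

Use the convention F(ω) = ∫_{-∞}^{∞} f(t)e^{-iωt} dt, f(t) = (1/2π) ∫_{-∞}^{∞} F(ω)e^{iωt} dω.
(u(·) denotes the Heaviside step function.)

F[g](ω) = \frac{\frac{25 i \omega}{2} - \left(i \omega + 10\right)^{3} + 125}{\left(i \omega + 10\right)^{4}}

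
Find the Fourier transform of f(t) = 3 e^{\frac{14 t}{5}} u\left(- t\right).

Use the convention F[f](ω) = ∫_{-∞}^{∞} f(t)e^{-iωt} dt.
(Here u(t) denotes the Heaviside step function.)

F(ω) = - \frac{15}{5 i \omega - 14}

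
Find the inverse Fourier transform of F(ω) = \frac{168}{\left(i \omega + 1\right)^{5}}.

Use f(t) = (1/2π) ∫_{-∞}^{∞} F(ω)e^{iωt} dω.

f(t) = 7 t^{4} e^{- t} u\left(t\right)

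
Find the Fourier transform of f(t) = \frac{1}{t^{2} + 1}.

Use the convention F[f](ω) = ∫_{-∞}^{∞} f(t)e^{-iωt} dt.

F(ω) = \pi e^{- \left|{\omega}\right|}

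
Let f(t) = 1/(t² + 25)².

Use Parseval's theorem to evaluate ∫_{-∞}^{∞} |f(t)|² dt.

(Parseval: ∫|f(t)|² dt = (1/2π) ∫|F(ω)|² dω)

∫|f(t)|² dt = \frac{\pi}{250000}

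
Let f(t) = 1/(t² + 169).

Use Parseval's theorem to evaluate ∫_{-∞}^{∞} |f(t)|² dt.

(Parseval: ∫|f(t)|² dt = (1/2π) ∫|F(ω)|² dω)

∫|f(t)|² dt = \frac{\pi}{4394}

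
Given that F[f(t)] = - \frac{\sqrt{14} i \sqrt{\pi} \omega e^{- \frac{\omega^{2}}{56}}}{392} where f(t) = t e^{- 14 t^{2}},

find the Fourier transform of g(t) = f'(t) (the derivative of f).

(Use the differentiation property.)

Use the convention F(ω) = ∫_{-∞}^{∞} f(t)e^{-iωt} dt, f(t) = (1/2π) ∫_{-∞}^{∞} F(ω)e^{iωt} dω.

F[g](ω) = \frac{\sqrt{14} \sqrt{\pi} \omega^{2} e^{- \frac{\omega^{2}}{56}}}{392}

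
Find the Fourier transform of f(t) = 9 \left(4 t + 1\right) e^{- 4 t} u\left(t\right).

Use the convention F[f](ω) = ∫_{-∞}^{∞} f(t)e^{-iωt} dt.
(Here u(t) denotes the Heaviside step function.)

F(ω) = \frac{9 \left(- i \omega - 8\right)}{\omega^{2} - 8 i \omega - 16}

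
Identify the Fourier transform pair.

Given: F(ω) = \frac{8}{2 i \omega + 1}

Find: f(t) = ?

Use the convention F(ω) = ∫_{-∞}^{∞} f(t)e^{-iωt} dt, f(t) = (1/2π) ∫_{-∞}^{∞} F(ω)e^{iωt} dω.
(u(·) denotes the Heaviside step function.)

f(t) = 4 e^{- \frac{t}{2}} u\left(t\right)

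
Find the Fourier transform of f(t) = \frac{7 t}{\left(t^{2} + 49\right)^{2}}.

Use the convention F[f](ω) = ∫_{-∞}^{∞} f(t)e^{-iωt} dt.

F(ω) = - \frac{i \pi \omega e^{- 7 \left|{\omega}\right|}}{2}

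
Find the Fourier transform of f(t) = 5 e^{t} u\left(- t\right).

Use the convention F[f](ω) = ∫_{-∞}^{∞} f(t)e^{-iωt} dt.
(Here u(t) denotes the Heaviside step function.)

F(ω) = \frac{5 i}{\omega + i}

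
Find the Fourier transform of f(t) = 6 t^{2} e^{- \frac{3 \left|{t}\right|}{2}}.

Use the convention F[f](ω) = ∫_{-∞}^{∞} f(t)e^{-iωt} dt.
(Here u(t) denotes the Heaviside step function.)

F(ω) = \frac{1728 \left(3 - 4 \omega^{2}\right)}{\left(4 \omega^{2} + 9\right)^{3}}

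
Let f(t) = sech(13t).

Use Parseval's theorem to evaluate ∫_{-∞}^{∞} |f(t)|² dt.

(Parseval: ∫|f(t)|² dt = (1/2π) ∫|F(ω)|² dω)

∫|f(t)|² dt = \frac{2}{13}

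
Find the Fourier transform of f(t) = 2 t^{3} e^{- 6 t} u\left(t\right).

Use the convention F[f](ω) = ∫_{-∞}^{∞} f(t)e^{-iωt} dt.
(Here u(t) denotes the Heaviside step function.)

F(ω) = \frac{12}{\left(i \omega + 6\right)^{4}}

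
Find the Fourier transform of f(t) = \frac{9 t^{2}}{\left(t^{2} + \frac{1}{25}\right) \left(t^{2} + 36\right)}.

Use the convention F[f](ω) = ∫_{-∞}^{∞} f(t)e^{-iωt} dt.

F(ω) = \frac{1350 \pi e^{- 6 \left|{\omega}\right|}}{899} - \frac{45 \pi e^{- \frac{\left|{\omega}\right|}{5}}}{899}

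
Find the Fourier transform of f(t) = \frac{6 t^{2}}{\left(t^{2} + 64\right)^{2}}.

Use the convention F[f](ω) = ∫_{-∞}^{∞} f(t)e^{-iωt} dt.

F(ω) = \frac{3 \pi \left(1 - 8 \left|{\omega}\right|\right) e^{- 8 \left|{\omega}\right|}}{8}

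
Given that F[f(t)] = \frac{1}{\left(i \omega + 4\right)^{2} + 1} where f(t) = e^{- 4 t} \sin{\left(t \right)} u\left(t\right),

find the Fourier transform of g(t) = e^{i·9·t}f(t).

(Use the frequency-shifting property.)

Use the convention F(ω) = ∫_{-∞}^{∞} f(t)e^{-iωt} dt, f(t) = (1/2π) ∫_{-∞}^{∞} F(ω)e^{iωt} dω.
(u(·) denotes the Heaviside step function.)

F[g](ω) = \frac{1}{\left(i \left(\omega - 9\right) + 4\right)^{2} + 1}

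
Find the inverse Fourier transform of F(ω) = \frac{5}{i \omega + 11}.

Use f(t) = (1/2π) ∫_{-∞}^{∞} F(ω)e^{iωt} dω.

f(t) = 5 e^{- 11 t} u\left(t\right)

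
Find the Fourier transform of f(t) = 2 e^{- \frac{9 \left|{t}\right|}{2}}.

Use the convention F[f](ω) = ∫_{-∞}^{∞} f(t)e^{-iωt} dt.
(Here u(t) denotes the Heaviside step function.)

F(ω) = \frac{72}{4 \omega^{2} + 81}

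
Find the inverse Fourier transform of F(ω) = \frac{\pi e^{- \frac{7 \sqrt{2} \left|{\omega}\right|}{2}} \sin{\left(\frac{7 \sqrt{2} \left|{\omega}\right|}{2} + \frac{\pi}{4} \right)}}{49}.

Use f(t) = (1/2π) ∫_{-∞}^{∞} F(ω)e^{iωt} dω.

f(t) = \frac{7}{t^{4} + 2401}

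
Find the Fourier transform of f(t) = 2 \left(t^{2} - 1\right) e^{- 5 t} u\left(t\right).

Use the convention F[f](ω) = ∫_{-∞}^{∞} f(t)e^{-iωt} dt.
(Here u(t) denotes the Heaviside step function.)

F(ω) = \frac{2 \left(2 i \omega - \left(i \omega + 5\right)^{3} + 10\right)}{\left(i \omega + 5\right)^{4}}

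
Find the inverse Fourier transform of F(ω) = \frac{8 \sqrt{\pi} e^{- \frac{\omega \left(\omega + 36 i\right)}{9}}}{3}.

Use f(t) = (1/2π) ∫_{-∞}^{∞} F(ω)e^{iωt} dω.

f(t) = 4 e^{- \frac{9 \left(t - 4\right)^{2}}{4}}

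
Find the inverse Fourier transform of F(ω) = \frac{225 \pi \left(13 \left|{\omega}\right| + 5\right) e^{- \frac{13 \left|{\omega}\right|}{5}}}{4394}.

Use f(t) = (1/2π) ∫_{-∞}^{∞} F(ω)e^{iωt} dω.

f(t) = \frac{9}{\left(t^{2} + \frac{169}{25}\right)^{2}}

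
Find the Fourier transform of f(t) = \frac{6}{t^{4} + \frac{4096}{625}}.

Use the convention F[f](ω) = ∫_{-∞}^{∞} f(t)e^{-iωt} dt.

F(ω) = \frac{375 \pi e^{- \frac{4 \sqrt{2} \left|{\omega}\right|}{5}} \sin{\left(\frac{4 \sqrt{2} \left|{\omega}\right|}{5} + \frac{\pi}{4} \right)}}{256}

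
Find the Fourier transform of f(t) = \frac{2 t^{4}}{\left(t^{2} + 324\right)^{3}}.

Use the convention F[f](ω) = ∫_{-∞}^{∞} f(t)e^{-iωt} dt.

F(ω) = \frac{\pi \left(108 \omega^{2} - 30 \left|{\omega}\right| + 1\right) e^{- 18 \left|{\omega}\right|}}{24}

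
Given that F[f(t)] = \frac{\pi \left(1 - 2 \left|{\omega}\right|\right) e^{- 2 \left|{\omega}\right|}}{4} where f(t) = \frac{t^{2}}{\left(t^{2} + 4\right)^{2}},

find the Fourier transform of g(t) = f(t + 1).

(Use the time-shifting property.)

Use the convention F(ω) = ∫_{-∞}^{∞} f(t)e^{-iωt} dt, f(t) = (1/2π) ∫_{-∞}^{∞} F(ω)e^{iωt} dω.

F[g](ω) = - \frac{\pi \left(2 \left|{\omega}\right| - 1\right) e^{i \omega - 2 \left|{\omega}\right|}}{4}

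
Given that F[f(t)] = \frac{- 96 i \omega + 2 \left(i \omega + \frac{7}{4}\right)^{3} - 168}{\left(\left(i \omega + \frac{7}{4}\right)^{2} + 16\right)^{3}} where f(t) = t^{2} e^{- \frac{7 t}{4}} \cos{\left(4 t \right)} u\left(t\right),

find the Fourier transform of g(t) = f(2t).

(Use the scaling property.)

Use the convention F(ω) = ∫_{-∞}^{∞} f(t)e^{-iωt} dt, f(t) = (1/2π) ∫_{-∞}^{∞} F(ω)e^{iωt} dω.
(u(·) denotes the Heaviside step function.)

F[g](ω) = \frac{64 \left(- 1536 i \omega + \left(2 i \omega + 7\right)^{3} - 5376\right)}{\left(\left(2 i \omega + 7\right)^{2} + 256\right)^{3}}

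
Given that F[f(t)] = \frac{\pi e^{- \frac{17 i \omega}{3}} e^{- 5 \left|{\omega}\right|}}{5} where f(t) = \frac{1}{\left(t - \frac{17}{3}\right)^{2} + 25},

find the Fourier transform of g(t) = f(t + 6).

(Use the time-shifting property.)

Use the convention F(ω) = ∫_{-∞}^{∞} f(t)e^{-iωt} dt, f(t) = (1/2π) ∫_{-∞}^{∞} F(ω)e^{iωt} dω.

F[g](ω) = \frac{\pi e^{\frac{i \omega}{3} - 5 \left|{\omega}\right|}}{5}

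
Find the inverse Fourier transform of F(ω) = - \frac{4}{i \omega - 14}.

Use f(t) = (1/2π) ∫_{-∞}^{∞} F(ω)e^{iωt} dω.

f(t) = 4 e^{14 t} u\left(- t\right)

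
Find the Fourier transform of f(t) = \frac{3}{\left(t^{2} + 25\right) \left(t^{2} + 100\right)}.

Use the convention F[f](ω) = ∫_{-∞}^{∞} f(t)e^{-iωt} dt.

F(ω) = \frac{\pi \left(2 e^{5 \left|{\omega}\right|} - 1\right) e^{- 10 \left|{\omega}\right|}}{250}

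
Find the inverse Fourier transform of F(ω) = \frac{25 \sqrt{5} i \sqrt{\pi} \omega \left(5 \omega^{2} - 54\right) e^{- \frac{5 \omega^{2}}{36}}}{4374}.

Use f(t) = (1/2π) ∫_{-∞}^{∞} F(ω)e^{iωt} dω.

f(t) = 4 t^{3} e^{- \frac{9 t^{2}}{5}}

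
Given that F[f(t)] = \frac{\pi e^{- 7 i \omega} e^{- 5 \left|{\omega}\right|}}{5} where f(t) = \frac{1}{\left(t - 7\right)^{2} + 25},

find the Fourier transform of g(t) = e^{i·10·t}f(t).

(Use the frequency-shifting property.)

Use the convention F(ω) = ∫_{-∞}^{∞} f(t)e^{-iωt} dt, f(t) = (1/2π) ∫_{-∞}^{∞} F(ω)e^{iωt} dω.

F[g](ω) = \frac{\pi e^{- 7 i \left(\omega - 10\right) - 5 \left|{\omega - 10}\right|}}{5}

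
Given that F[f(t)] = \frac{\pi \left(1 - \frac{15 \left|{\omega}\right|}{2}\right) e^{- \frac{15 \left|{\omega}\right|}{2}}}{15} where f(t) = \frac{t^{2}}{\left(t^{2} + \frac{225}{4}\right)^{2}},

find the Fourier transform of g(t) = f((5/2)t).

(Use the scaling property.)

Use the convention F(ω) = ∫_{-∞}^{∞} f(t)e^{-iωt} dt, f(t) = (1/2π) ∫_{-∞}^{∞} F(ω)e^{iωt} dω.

F[g](ω) = \frac{2 \pi \left(1 - 3 \left|{\omega}\right|\right) e^{- 3 \left|{\omega}\right|}}{75}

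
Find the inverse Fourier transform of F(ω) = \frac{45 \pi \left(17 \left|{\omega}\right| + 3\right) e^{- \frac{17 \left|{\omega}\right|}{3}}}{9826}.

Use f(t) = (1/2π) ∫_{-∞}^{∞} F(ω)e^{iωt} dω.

f(t) = \frac{5}{\left(t^{2} + \frac{289}{9}\right)^{2}}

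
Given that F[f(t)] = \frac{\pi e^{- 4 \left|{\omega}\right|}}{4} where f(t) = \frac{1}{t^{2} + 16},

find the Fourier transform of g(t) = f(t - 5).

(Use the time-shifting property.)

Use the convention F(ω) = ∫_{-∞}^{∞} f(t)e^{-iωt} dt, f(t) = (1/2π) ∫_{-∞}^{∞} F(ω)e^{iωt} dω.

F[g](ω) = \frac{\pi e^{- 5 i \omega - 4 \left|{\omega}\right|}}{4}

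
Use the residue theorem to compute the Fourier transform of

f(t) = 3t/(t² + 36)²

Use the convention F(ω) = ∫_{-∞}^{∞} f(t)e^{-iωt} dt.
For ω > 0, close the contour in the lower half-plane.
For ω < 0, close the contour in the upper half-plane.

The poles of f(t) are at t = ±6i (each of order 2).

Let g(z) = f(z)e^{-iωz}; for large |z| the factor e^{-iωz} decays in the lower half-plane when ω > 0 and in the upper half-plane when ω < 0.

Case ω > 0 (lower half-plane, clockwise contour ⇒ F(ω) = -2πi·ΣRes):
  Res_{z = - 6 i} g(z) = \frac{\omega e^{- 6 \omega}}{8} (pole of order 2)
  F(ω) = -2πi·ΣRes = - \frac{i \pi \omega e^{- 6 \omega}}{4}

Case ω < 0 (upper half-plane, counterclockwise contour ⇒ F(ω) = +2πi·ΣRes):
  Res_{z = 6 i} g(z) = - \frac{\omega e^{6 \omega}}{8} (pole of order 2)
  F(ω) = 2πi·ΣRes = - \frac{i \pi \omega e^{6 \omega}}{4}

Both cases combine into a single formula in |ω|:

F(ω) = - \frac{i \pi \omega e^{- 6 \left|{\omega}\right|}}{4}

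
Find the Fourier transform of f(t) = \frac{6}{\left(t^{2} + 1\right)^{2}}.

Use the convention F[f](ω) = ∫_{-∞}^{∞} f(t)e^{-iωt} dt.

F(ω) = 3 \pi \left(\left|{\omega}\right| + 1\right) e^{- \left|{\omega}\right|}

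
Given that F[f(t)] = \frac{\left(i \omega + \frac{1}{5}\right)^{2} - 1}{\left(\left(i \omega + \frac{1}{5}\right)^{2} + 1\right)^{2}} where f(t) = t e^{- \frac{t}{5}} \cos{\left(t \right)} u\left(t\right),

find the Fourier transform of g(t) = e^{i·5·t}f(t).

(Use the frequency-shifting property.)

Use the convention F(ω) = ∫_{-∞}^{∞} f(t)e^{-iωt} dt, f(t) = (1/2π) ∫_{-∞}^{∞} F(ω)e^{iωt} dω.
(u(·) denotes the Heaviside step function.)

F[g](ω) = \frac{25 \left(\left(5 i \left(\omega - 5\right) + 1\right)^{2} - 25\right)}{\left(\left(5 i \left(\omega - 5\right) + 1\right)^{2} + 25\right)^{2}}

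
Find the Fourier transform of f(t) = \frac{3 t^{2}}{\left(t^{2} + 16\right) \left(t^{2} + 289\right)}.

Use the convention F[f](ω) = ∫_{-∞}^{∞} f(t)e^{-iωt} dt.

F(ω) = \frac{\pi \left(17 - 4 e^{13 \left|{\omega}\right|}\right) e^{- 17 \left|{\omega}\right|}}{91}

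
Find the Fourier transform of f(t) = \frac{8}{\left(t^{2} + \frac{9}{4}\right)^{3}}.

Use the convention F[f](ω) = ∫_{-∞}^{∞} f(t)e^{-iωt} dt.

F(ω) = \frac{8 \pi \left(3 \omega^{2} + 6 \left|{\omega}\right| + 4\right) e^{- \frac{3 \left|{\omega}\right|}{2}}}{81}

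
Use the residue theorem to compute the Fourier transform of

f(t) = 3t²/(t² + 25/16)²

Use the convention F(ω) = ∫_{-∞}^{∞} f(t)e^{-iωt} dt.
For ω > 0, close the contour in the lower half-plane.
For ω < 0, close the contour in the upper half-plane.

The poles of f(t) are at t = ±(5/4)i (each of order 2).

Let g(z) = f(z)e^{-iωz}; for large |z| the factor e^{-iωz} decays in the lower half-plane when ω > 0 and in the upper half-plane when ω < 0.

Case ω > 0 (lower half-plane, clockwise contour ⇒ F(ω) = -2πi·ΣRes):
  Res_{z = - \frac{5 i}{4}} g(z) = \frac{3 i \left(4 - 5 \omega\right) e^{- \frac{5 \omega}{4}}}{20} (pole of order 2)
  F(ω) = -2πi·ΣRes = \frac{3 \pi \left(4 - 5 \omega\right) e^{- \frac{5 \omega}{4}}}{10}

Case ω < 0 (upper half-plane, counterclockwise contour ⇒ F(ω) = +2πi·ΣRes):
  Res_{z = \frac{5 i}{4}} g(z) = \frac{3 i \left(- 5 \omega - 4\right) e^{\frac{5 \omega}{4}}}{20} (pole of order 2)
  F(ω) = 2πi·ΣRes = \frac{3 \pi \left(5 \omega + 4\right) e^{\frac{5 \omega}{4}}}{10}

Both cases combine into a single formula in |ω|:

F(ω) = \frac{3 \pi \left(4 - 5 \left|{\omega}\right|\right) e^{- \frac{5 \left|{\omega}\right|}{4}}}{10}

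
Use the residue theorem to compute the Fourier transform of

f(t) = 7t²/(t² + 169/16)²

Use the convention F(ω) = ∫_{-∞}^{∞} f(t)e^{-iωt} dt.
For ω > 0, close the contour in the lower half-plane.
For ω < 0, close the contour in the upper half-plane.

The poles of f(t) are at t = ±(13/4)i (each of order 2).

Let g(z) = f(z)e^{-iωz}; for large |z| the factor e^{-iωz} decays in the lower half-plane when ω > 0 and in the upper half-plane when ω < 0.

Case ω > 0 (lower half-plane, clockwise contour ⇒ F(ω) = -2πi·ΣRes):
  Res_{z = - \frac{13 i}{4}} g(z) = \frac{7 i \left(4 - 13 \omega\right) e^{- \frac{13 \omega}{4}}}{52} (pole of order 2)
  F(ω) = -2πi·ΣRes = \frac{7 \pi \left(4 - 13 \omega\right) e^{- \frac{13 \omega}{4}}}{26}

Case ω < 0 (upper half-plane, counterclockwise contour ⇒ F(ω) = +2πi·ΣRes):
  Res_{z = \frac{13 i}{4}} g(z) = \frac{7 i \left(- 13 \omega - 4\right) e^{\frac{13 \omega}{4}}}{52} (pole of order 2)
  F(ω) = 2πi·ΣRes = \frac{7 \pi \left(13 \omega + 4\right) e^{\frac{13 \omega}{4}}}{26}

Both cases combine into a single formula in |ω|:

F(ω) = \frac{7 \pi \left(4 - 13 \left|{\omega}\right|\right) e^{- \frac{13 \left|{\omega}\right|}{4}}}{26}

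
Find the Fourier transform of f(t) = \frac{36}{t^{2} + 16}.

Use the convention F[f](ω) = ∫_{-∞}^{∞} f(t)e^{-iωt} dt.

F(ω) = 9 \pi e^{- 4 \left|{\omega}\right|}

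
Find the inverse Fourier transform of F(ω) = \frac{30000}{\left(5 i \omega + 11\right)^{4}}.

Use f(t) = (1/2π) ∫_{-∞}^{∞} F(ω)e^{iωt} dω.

f(t) = 8 t^{3} e^{- \frac{11 t}{5}} u\left(t\right)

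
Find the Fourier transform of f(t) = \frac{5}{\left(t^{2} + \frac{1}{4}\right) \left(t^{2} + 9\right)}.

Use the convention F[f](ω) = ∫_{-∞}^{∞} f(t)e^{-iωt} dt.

F(ω) = - \frac{4 \pi e^{- 3 \left|{\omega}\right|}}{21} + \frac{8 \pi e^{- \frac{\left|{\omega}\right|}{2}}}{7}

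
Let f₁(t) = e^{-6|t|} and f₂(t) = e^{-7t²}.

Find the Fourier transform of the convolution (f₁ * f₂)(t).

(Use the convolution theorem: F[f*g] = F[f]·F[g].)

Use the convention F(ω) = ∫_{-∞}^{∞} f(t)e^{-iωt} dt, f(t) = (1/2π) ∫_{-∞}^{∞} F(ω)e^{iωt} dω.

F[f₁*f₂](ω) = \frac{12 \sqrt{7} \sqrt{\pi} e^{- \frac{\omega^{2}}{28}}}{7 \left(\omega^{2} + 36\right)}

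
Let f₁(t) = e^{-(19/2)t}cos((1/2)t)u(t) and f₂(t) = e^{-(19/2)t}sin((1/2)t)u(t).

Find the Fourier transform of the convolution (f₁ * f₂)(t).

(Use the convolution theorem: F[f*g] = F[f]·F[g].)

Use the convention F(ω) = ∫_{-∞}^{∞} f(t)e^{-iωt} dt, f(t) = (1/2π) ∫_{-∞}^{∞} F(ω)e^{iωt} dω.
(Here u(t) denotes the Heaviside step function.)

F[f₁*f₂](ω) = \frac{4 \left(2 i \omega + 19\right)}{\left(\left(2 i \omega + 19\right)^{2} + 1\right)^{2}}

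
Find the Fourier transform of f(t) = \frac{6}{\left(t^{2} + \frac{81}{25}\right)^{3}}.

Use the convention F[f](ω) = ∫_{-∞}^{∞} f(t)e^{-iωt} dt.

F(ω) = \frac{125 \pi \left(27 \omega^{2} + 45 \left|{\omega}\right| + 25\right) e^{- \frac{9 \left|{\omega}\right|}{5}}}{26244}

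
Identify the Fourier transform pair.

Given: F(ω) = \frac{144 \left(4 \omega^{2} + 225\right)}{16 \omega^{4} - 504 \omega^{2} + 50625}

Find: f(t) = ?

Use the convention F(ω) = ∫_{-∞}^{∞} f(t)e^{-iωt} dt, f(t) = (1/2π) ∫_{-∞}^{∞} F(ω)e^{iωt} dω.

f(t) = 4 e^{- \frac{9 \left|{t}\right|}{2}} \cos{\left(6 t \right)}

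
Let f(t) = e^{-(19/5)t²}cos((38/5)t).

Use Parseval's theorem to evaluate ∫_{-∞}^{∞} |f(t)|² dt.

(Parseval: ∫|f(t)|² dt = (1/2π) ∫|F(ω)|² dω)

∫|f(t)|² dt = \frac{\sqrt{190} \sqrt{\pi} \left(1 + e^{\frac{38}{5}}\right)}{76 e^{\frac{38}{5}}}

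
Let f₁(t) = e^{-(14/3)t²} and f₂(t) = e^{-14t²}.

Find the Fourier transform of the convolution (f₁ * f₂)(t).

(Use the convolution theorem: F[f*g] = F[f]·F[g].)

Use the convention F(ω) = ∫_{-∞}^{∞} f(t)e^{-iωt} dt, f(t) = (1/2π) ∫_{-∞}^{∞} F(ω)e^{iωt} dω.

F[f₁*f₂](ω) = \frac{\sqrt{3} \pi e^{- \frac{\omega^{2}}{14}}}{14}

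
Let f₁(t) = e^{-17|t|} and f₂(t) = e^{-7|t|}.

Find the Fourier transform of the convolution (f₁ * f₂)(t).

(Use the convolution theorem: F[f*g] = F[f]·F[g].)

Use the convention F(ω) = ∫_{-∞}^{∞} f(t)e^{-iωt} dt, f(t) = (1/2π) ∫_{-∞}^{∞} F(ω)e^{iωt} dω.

F[f₁*f₂](ω) = \frac{476}{\left(\omega^{2} + 49\right) \left(\omega^{2} + 289\right)}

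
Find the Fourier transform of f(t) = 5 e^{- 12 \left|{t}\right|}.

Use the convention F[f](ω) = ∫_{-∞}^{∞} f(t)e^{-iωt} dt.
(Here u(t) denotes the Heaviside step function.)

F(ω) = \frac{120}{\omega^{2} + 144}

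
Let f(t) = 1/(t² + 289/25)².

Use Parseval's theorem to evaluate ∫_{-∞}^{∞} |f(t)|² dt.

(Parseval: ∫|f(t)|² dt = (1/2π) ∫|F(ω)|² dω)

∫|f(t)|² dt = \frac{390625 \pi}{6565418768}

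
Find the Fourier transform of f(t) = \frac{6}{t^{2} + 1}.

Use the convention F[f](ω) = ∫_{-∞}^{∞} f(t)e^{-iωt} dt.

F(ω) = 6 \pi e^{- \left|{\omega}\right|}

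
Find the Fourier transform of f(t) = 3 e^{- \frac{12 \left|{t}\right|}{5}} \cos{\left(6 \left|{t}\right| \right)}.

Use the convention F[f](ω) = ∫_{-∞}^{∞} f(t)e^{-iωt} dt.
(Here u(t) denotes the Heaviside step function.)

F(ω) = \frac{360 \left(25 \omega^{2} + 1044\right)}{625 \omega^{4} - 37800 \omega^{2} + 1089936}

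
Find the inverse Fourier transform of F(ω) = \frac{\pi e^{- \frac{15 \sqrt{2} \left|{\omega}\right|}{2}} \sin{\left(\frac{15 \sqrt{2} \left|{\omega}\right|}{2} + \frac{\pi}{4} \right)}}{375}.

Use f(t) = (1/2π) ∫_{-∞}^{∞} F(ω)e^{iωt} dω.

f(t) = \frac{9}{t^{4} + 50625}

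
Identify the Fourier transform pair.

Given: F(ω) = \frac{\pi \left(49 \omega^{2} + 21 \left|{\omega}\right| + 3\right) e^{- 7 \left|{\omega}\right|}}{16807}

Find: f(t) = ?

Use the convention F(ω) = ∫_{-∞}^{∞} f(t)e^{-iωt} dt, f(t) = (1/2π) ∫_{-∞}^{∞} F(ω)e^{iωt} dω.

f(t) = \frac{8}{\left(t^{2} + 49\right)^{3}}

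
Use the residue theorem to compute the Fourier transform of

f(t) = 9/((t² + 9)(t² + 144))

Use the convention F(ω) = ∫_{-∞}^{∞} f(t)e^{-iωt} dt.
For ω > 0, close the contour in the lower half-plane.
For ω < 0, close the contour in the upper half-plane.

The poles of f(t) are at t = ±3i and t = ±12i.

Let g(z) = f(z)e^{-iωz}; for large |z| the factor e^{-iωz} decays in the lower half-plane when ω > 0 and in the upper half-plane when ω < 0.

Case ω > 0 (lower half-plane, clockwise contour ⇒ F(ω) = -2πi·ΣRes):
  Res_{z = - 3 i} g(z) = \frac{i e^{- 3 \omega}}{90}
  Res_{z = - 12 i} g(z) = - \frac{i e^{- 12 \omega}}{360}
  F(ω) = -2πi·ΣRes = \frac{\pi \left(4 e^{9 \omega} - 1\right) e^{- 12 \omega}}{180}

Case ω < 0 (upper half-plane, counterclockwise contour ⇒ F(ω) = +2πi·ΣRes):
  Res_{z = 3 i} g(z) = - \frac{i e^{3 \omega}}{90}
  Res_{z = 12 i} g(z) = \frac{i e^{12 \omega}}{360}
  F(ω) = 2πi·ΣRes = \frac{\pi \left(4 - e^{9 \omega}\right) e^{3 \omega}}{180}

Both cases combine into a single formula in |ω|:

F(ω) = \frac{\pi \left(4 e^{9 \left|{\omega}\right|} - 1\right) e^{- 12 \left|{\omega}\right|}}{180}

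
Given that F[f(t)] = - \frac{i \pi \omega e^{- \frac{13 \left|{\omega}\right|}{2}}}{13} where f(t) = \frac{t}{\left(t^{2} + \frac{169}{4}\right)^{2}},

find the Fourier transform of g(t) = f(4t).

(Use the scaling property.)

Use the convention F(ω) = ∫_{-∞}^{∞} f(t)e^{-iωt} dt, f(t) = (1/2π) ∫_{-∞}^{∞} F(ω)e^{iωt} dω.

F[g](ω) = - \frac{i \pi \omega e^{- \frac{13 \left|{\omega}\right|}{8}}}{208}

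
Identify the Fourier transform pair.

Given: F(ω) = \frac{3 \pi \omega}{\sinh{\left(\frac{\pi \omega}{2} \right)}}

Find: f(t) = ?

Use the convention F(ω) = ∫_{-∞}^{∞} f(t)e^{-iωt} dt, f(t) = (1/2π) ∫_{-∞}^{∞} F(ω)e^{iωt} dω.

f(t) = \frac{3}{\cosh^{2}{\left(t \right)}}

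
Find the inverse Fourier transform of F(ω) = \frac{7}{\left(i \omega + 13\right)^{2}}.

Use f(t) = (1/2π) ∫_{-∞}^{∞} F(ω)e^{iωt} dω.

f(t) = 7 t e^{- 13 t} u\left(t\right)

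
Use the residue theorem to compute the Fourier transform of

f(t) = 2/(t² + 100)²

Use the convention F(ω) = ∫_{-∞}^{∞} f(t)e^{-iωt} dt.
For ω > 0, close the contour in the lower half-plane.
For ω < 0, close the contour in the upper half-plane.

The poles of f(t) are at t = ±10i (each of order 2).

Let g(z) = f(z)e^{-iωz}; for large |z| the factor e^{-iωz} decays in the lower half-plane when ω > 0 and in the upper half-plane when ω < 0.

Case ω > 0 (lower half-plane, clockwise contour ⇒ F(ω) = -2πi·ΣRes):
  Res_{z = - 10 i} g(z) = \frac{i \left(10 \omega + 1\right) e^{- 10 \omega}}{2000} (pole of order 2)
  F(ω) = -2πi·ΣRes = \frac{\pi \left(10 \omega + 1\right) e^{- 10 \omega}}{1000}

Case ω < 0 (upper half-plane, counterclockwise contour ⇒ F(ω) = +2πi·ΣRes):
  Res_{z = 10 i} g(z) = \frac{i \left(10 \omega - 1\right) e^{10 \omega}}{2000} (pole of order 2)
  F(ω) = 2πi·ΣRes = \frac{\pi \left(1 - 10 \omega\right) e^{10 \omega}}{1000}

Both cases combine into a single formula in |ω|:

F(ω) = \frac{\pi \left(10 \left|{\omega}\right| + 1\right) e^{- 10 \left|{\omega}\right|}}{1000}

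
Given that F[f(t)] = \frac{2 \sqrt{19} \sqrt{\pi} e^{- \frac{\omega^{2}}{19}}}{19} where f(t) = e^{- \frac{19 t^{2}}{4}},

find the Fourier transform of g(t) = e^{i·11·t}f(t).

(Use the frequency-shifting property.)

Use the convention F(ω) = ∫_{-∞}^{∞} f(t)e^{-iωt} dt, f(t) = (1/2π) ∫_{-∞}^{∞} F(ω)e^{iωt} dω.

F[g](ω) = \frac{2 \sqrt{19} \sqrt{\pi} e^{- \frac{\left(\omega - 11\right)^{2}}{19}}}{19}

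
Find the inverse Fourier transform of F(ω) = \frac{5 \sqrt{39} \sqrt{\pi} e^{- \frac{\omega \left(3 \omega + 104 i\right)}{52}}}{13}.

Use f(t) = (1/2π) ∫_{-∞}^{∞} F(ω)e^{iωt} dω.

f(t) = 5 e^{- \frac{13 \left(t - 2\right)^{2}}{3}}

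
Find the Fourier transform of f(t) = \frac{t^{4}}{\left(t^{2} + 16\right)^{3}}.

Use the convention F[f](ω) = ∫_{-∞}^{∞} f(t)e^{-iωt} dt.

F(ω) = \frac{\pi \left(16 \omega^{2} - 20 \left|{\omega}\right| + 3\right) e^{- 4 \left|{\omega}\right|}}{32}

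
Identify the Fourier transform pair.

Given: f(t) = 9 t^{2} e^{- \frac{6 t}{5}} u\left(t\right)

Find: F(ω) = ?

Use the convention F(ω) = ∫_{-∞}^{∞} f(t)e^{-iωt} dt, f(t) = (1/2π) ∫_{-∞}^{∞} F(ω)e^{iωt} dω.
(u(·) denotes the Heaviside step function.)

F(ω) = \frac{2250}{\left(5 i \omega + 6\right)^{3}}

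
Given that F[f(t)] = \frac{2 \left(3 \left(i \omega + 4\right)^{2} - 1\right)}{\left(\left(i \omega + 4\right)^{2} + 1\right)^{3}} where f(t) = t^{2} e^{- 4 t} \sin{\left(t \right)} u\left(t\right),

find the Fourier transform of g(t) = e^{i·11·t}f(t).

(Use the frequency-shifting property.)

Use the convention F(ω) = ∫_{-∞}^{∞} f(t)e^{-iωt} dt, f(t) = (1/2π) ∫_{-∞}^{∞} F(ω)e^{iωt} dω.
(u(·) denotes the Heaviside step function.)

F[g](ω) = \frac{2 \left(3 \left(i \left(\omega - 11\right) + 4\right)^{2} - 1\right)}{\left(\left(i \left(\omega - 11\right) + 4\right)^{2} + 1\right)^{3}}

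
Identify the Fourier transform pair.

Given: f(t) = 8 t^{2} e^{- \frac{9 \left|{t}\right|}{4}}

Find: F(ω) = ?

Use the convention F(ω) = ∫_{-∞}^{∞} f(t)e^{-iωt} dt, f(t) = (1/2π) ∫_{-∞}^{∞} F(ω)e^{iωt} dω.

F(ω) = \frac{55296 \left(27 - 16 \omega^{2}\right)}{\left(16 \omega^{2} + 81\right)^{3}}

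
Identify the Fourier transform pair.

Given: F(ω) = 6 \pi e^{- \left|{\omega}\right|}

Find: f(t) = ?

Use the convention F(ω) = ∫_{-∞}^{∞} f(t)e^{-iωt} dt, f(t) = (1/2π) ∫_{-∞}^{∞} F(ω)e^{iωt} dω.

f(t) = \frac{6}{t^{2} + 1}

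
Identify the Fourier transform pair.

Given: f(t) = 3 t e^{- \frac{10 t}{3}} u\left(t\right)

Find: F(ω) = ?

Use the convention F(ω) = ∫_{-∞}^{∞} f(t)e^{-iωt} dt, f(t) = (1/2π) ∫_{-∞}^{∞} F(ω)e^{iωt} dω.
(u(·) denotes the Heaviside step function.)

F(ω) = \frac{27}{\left(3 i \omega + 10\right)^{2}}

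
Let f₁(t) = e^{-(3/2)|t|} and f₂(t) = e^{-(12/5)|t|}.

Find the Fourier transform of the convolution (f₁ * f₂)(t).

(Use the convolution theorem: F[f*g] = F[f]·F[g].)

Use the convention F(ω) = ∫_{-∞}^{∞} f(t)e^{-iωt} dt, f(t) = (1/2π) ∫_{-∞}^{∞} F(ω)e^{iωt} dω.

F[f₁*f₂](ω) = \frac{1440}{100 \omega^{4} + 801 \omega^{2} + 1296}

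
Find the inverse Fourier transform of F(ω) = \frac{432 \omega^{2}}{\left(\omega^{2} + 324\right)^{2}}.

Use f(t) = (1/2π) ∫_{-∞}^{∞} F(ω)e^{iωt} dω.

f(t) = 6 \left(1 - 18 \left|{t}\right|\right) e^{- 18 \left|{t}\right|}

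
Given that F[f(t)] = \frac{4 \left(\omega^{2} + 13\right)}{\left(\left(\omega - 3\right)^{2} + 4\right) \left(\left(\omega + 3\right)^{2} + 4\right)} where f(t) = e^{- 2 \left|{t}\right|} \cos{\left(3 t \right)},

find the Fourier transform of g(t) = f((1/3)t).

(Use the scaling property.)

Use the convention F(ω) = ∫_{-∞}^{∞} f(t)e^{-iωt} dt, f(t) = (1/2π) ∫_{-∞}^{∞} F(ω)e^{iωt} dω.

F[g](ω) = \frac{12 \left(9 \omega^{2} + 13\right)}{81 \omega^{4} - 90 \omega^{2} + 169}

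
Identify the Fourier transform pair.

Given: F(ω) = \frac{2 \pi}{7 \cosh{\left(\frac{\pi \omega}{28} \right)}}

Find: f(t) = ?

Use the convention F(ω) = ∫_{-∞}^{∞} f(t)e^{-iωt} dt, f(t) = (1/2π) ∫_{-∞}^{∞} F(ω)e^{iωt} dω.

f(t) = \frac{4}{\cosh{\left(14 t \right)}}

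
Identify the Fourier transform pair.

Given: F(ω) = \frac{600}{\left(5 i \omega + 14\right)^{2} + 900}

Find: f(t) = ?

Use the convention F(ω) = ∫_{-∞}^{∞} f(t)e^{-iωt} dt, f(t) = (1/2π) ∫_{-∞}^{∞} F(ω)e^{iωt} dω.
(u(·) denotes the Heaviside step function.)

f(t) = 4 e^{- \frac{14 t}{5}} \sin{\left(6 t \right)} u\left(t\right)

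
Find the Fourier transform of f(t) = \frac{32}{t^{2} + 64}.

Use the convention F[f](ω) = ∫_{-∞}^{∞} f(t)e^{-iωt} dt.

F(ω) = 4 \pi e^{- 8 \left|{\omega}\right|}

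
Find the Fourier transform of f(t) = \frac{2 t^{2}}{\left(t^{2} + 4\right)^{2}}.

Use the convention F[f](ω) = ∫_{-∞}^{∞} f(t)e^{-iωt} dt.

F(ω) = \frac{\pi \left(1 - 2 \left|{\omega}\right|\right) e^{- 2 \left|{\omega}\right|}}{2}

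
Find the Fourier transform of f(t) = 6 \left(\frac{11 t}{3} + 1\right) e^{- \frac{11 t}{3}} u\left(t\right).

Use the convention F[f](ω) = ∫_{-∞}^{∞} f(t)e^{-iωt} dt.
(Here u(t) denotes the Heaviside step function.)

F(ω) = \frac{18 \left(- 3 i \omega - 22\right)}{9 \omega^{2} - 66 i \omega - 121}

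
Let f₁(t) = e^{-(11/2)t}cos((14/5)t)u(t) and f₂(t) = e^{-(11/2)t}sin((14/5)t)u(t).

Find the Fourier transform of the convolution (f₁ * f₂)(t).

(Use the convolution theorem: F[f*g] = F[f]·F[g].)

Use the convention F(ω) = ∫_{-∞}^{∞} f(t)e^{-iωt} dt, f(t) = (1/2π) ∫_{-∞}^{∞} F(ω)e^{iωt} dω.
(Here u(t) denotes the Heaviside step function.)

F[f₁*f₂](ω) = \frac{14000 \left(2 i \omega + 11\right)}{\left(25 \left(2 i \omega + 11\right)^{2} + 784\right)^{2}}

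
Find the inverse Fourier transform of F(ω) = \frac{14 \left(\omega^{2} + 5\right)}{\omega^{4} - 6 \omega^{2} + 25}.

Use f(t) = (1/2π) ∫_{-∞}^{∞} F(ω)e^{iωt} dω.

f(t) = 7 e^{- \left|{t}\right|} \cos{\left(2 \left|{t}\right| \right)}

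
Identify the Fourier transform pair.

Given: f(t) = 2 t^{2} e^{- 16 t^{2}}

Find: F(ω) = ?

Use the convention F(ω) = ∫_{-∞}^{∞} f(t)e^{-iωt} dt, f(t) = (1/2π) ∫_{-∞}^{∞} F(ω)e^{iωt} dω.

F(ω) = \frac{\sqrt{\pi} \left(32 - \omega^{2}\right) e^{- \frac{\omega^{2}}{64}}}{2048}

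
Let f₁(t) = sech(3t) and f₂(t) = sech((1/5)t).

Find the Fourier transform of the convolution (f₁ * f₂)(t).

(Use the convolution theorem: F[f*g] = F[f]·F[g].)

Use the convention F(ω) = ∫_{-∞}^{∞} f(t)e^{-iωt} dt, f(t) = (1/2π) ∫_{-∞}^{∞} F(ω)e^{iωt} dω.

F[f₁*f₂](ω) = \frac{5 \pi^{2}}{3 \cosh{\left(\frac{\pi \omega}{6} \right)} \cosh{\left(\frac{5 \pi \omega}{2} \right)}}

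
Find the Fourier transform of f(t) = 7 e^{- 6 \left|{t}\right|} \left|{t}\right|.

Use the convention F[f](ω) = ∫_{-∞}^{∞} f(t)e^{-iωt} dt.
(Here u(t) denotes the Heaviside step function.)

F(ω) = \frac{14 \left(36 - \omega^{2}\right)}{\left(\omega^{2} + 36\right)^{2}}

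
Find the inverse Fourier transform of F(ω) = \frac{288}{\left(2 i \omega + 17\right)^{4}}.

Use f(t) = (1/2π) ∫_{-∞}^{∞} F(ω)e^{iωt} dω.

f(t) = 3 t^{3} e^{- \frac{17 t}{2}} u\left(t\right)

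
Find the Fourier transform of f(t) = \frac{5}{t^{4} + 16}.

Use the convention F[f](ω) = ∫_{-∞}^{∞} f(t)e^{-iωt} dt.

F(ω) = \frac{5 \pi e^{- \sqrt{2} \left|{\omega}\right|} \sin{\left(\sqrt{2} \left|{\omega}\right| + \frac{\pi}{4} \right)}}{8}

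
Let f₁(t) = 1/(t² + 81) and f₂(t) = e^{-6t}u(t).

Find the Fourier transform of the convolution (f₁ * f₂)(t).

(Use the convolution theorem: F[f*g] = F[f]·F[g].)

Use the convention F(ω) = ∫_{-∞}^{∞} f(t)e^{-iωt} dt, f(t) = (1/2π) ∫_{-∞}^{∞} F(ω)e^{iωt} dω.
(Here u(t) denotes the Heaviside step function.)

F[f₁*f₂](ω) = \frac{\pi e^{- 9 \left|{\omega}\right|}}{9 \left(i \omega + 6\right)}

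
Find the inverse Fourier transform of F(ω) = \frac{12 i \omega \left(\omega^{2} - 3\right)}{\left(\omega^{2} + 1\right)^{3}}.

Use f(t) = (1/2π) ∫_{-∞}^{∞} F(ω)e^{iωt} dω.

f(t) = 3 t e^{- \left|{t}\right|} \left|{t}\right|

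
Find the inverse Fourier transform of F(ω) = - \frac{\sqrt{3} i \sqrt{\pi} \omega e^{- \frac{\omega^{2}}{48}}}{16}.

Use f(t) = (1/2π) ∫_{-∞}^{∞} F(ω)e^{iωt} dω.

f(t) = 9 t e^{- 12 t^{2}}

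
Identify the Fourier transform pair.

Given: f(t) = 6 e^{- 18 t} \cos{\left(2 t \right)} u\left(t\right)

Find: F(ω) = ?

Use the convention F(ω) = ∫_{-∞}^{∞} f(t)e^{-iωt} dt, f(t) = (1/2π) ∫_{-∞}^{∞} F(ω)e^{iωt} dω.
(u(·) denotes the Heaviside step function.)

F(ω) = \frac{6 \left(i \omega + 18\right)}{\left(i \omega + 18\right)^{2} + 4}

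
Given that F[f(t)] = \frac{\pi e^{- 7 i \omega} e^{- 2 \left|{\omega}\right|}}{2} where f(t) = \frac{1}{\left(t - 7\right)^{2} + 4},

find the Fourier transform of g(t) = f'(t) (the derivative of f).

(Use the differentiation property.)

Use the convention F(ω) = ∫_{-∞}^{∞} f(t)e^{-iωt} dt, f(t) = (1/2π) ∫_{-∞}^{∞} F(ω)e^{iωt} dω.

F[g](ω) = \frac{i \pi \omega e^{- 7 i \omega - 2 \left|{\omega}\right|}}{2}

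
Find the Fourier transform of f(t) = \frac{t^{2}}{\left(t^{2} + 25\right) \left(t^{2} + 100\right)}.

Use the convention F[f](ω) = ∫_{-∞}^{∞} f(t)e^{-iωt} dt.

F(ω) = \frac{\pi \left(2 - e^{5 \left|{\omega}\right|}\right) e^{- 10 \left|{\omega}\right|}}{15}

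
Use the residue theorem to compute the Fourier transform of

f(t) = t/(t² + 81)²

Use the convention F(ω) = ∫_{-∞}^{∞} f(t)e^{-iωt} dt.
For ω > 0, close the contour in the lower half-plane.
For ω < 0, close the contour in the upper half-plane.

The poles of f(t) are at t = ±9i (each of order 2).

Let g(z) = f(z)e^{-iωz}; for large |z| the factor e^{-iωz} decays in the lower half-plane when ω > 0 and in the upper half-plane when ω < 0.

Case ω > 0 (lower half-plane, clockwise contour ⇒ F(ω) = -2πi·ΣRes):
  Res_{z = - 9 i} g(z) = \frac{\omega e^{- 9 \omega}}{36} (pole of order 2)
  F(ω) = -2πi·ΣRes = - \frac{i \pi \omega e^{- 9 \omega}}{18}

Case ω < 0 (upper half-plane, counterclockwise contour ⇒ F(ω) = +2πi·ΣRes):
  Res_{z = 9 i} g(z) = - \frac{\omega e^{9 \omega}}{36} (pole of order 2)
  F(ω) = 2πi·ΣRes = - \frac{i \pi \omega e^{9 \omega}}{18}

Both cases combine into a single formula in |ω|:

F(ω) = - \frac{i \pi \omega e^{- 9 \left|{\omega}\right|}}{18}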